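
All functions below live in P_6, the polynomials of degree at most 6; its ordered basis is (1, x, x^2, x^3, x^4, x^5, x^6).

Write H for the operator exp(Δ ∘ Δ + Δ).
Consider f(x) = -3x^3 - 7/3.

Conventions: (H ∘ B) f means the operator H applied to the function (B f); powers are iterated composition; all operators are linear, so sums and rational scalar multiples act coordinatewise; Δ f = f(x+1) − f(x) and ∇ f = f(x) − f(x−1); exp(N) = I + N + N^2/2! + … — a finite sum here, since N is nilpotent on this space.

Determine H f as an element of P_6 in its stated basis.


the image equals g(x) = -3x^3 - 9x^2 - 36x - 160/3

order-1 term: -9x^2 - 27x - 21
order-2 term: -9x - 27
order-3 term: -3
the series for exp(Δ ∘ Δ + Δ) f terminates at order 3
exp(Δ ∘ Δ + Δ) f = -3x^3 - 9x^2 - 36x - 160/3


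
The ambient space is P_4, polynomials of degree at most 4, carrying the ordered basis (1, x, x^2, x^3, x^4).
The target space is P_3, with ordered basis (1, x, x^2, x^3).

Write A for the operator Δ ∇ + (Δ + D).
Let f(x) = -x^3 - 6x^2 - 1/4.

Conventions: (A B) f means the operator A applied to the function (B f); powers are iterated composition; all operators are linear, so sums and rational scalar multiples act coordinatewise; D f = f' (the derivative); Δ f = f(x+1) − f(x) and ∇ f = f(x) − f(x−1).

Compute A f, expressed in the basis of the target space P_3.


the image equals g(x) = -6x^2 - 33x - 19

∇ f = -3x^2 - 9x + 5
Δ ∇ f = -6x - 12
Δ f = -3x^2 - 15x - 7
D f = -3x^2 - 12x
(Δ + D) f = -6x^2 - 27x - 7
(Δ ∇ + (Δ + D)) f = -6x^2 - 33x - 19


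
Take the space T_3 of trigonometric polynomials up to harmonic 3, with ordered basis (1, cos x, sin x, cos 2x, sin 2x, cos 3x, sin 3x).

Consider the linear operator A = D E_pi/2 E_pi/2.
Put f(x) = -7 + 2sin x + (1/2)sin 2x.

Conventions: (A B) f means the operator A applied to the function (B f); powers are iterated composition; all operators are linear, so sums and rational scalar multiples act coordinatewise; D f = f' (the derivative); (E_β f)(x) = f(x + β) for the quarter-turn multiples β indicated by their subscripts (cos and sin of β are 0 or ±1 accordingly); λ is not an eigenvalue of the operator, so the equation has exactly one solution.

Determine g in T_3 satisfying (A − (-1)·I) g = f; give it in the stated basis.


write g with unknown coordinates in the stated basis and equate coefficients in (A − (-1)·I) g = f
solving from the highest basis element down gives g = -7 + cos x + sin x - (1/5)cos 2x + (1/10)sin 2x
check: A g = -cos x + sin x + (1/5)cos 2x + (2/5)sin 2x
so A g − (-1)·g = -7 + 2sin x + (1/2)sin 2x = f ✓

the image equals g(x) = -7 + cos x + sin x - (1/5)cos 2x + (1/10)sin 2x


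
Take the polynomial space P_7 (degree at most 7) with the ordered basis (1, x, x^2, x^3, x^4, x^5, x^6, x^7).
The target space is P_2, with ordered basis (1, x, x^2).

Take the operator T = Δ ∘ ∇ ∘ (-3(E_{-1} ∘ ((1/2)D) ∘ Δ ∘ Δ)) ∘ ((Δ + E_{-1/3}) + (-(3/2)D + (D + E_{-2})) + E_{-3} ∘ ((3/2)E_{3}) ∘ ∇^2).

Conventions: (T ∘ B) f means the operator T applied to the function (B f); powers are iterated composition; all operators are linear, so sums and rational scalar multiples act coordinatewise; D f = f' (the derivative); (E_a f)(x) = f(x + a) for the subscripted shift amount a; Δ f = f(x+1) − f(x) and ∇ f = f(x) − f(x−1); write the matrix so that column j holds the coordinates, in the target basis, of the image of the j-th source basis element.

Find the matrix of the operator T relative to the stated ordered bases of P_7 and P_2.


the matrix is [[0, 0, 0, 0, 0, -360, 1980, -33180]; [0, 0, 0, 0, 0, 0, -2160, 13860]; [0, 0, 0, 0, 0, 0, 0, -7560]] (rows listed top to bottom)

image of 1: 0
image of x: 0
image of x^2: 0
image of x^3: 0
image of x^4: 0
image of x^5: -360
image of x^6: -2160x + 1980
image of x^7: -7560x^2 + 13860x - 33180
each image's coordinates form column j of the matrix


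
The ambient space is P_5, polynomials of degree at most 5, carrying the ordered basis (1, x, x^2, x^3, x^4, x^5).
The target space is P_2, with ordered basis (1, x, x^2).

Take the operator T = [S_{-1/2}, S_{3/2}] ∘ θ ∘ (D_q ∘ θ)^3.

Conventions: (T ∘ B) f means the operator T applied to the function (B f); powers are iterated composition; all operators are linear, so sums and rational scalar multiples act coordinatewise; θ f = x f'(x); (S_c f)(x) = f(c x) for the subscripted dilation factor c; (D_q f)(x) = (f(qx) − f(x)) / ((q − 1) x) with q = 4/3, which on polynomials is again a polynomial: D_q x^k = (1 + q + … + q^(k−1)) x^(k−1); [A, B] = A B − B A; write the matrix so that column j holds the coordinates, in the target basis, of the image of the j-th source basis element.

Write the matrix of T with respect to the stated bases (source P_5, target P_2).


image of 1: 0
image of x: 0
image of x^2: 0
image of x^3: 0
image of x^4: 0
image of x^5: 0
each image's coordinates form column j of the matrix

the matrix is [[0, 0, 0, 0, 0, 0]; [0, 0, 0, 0, 0, 0]; [0, 0, 0, 0, 0, 0]] (rows listed top to bottom)


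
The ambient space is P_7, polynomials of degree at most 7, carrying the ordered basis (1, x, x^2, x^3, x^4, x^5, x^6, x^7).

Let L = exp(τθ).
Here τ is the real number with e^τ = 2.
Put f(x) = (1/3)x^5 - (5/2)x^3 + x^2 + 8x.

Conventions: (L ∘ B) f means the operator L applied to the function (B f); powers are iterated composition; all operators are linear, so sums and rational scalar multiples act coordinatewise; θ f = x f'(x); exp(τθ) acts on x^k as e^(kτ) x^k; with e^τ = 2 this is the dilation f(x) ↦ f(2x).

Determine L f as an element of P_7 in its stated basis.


the result is g(x) = (32/3)x^5 - 20x^3 + 4x^2 + 16x

exp(τθ) x^k = e^(kτ) x^k; with e^τ = 2 this sends x^k to 2^k x^k
x ↦ 2 x
x^2 ↦ 4 x^2
x^3 ↦ 8 x^3
x^5 ↦ 32 x^5
applying this coordinatewise to f: exp(τθ) f = (32/3)x^5 - 20x^3 + 4x^2 + 16x


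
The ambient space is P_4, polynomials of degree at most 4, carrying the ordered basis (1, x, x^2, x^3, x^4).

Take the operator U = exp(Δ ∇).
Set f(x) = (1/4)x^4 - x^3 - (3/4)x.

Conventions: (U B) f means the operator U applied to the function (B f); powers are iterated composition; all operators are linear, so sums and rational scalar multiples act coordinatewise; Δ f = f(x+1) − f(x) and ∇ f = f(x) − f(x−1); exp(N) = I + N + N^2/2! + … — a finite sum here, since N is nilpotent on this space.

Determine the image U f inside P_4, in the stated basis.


g(x) = (1/4)x^4 - x^3 + 3x^2 - (27/4)x + 7/2

order-1 term: 3x^2 - 6x + 1/2
order-2 term: 3
the series for exp(Δ ∇) f terminates at order 2
exp(Δ ∇) f = (1/4)x^4 - x^3 + 3x^2 - (27/4)x + 7/2


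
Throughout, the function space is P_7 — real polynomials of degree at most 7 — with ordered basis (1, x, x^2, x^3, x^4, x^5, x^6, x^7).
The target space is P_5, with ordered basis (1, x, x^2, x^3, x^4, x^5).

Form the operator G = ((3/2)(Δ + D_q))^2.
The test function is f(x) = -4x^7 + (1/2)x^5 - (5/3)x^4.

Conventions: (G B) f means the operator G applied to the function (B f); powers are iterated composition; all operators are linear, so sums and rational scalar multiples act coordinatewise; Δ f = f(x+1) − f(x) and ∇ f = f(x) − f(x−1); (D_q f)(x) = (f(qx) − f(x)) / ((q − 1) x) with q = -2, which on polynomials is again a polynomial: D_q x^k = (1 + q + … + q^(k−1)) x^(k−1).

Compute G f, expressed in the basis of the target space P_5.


Δ f = -28x^6 - 84x^5 - (275/2)x^4 - (425/3)x^3 - 89x^2 - (193/6)x - 31/6
D_q f = -172x^6 + (11/2)x^4 + (25/3)x^3
(Δ + D_q) f = -200x^6 - 84x^5 - 132x^4 - (400/3)x^3 - 89x^2 - (193/6)x - 31/6
((3/2)(Δ + D_q)) f = -300x^6 - 126x^5 - 198x^4 - 200x^3 - (267/2)x^2 - (193/4)x - 31/4
Δ ((3/2)(Δ + D_q)) f = -1800x^5 - 5130x^4 - 8052x^3 - 7548x^2 - 4089x - 4023/4
D_q ((3/2)(Δ + D_q)) f = 6300x^5 - 1386x^4 + 990x^3 - 600x^2 + (267/2)x - 193/4
(Δ + D_q) ((3/2)(Δ + D_q)) f = 4500x^5 - 6516x^4 - 7062x^3 - 8148x^2 - (7911/2)x - 1054
((3/2)(Δ + D_q)) ((3/2)(Δ + D_q)) f = 6750x^5 - 9774x^4 - 10593x^3 - 12222x^2 - (23733/4)x - 1581

the image equals g(x) = 6750x^5 - 9774x^4 - 10593x^3 - 12222x^2 - (23733/4)x - 1581


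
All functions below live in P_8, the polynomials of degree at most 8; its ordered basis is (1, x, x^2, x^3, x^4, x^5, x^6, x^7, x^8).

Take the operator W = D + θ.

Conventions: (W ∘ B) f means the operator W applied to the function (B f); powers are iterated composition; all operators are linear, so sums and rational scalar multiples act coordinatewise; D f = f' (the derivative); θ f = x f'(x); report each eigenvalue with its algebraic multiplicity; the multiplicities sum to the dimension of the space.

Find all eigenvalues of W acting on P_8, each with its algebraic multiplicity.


λ = 0 (multiplicity 1), λ = 1 (multiplicity 1), λ = 2 (multiplicity 1), λ = 3 (multiplicity 1), λ = 4 (multiplicity 1), λ = 5 (multiplicity 1), λ = 6 (multiplicity 1), λ = 7 (multiplicity 1), λ = 8 (multiplicity 1)

image of 1: 0
image of x: x + 1
image of x^2: 2x^2 + 2x
image of x^3: 3x^3 + 3x^2
image of x^4: 4x^4 + 4x^3
image of x^5: 5x^5 + 5x^4
image of x^6: 6x^6 + 6x^5
image of x^7: 7x^7 + 7x^6
image of x^8: 8x^8 + 8x^7
the matrix is upper triangular; its diagonal is (0, 1, 2, 3, 4, 5, 6, 7, 8)
for a triangular matrix the eigenvalues are the diagonal entries, with algebraic multiplicity their repetition count


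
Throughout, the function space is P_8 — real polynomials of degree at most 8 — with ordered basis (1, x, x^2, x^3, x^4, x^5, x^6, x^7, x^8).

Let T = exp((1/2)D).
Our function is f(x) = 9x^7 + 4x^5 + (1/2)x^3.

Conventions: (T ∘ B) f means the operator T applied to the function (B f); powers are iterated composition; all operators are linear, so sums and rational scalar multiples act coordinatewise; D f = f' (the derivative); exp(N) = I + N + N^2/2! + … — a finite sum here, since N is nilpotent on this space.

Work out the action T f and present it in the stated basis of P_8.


g(x) = 9x^7 + (63/2)x^6 + (205/4)x^5 + (395/8)x^4 + (483/16)x^3 + (373/32)x^2 + (167/64)x + 33/128

order-1 term: (63/2)x^6 + 10x^4 + (3/4)x^2
order-2 term: (189/4)x^5 + 10x^3 + (3/8)x
order-3 term: (315/8)x^4 + 5x^2 + 1/16
order-4 term: (315/16)x^3 + (5/4)x
order-5 term: (189/32)x^2 + 1/8
order-6 term: (63/64)x
order-7 term: 9/128
the series for exp((1/2)D) f terminates at order 7
exp((1/2)D) f = 9x^7 + (63/2)x^6 + (205/4)x^5 + (395/8)x^4 + (483/16)x^3 + (373/32)x^2 + (167/64)x + 33/128


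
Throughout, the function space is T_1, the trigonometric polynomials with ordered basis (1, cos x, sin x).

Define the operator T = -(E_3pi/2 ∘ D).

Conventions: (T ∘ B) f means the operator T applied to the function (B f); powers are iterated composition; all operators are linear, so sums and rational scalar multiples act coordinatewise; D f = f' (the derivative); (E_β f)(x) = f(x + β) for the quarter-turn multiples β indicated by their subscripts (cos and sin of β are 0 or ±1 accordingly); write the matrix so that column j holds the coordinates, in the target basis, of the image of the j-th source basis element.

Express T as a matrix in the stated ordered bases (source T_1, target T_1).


image of 1: 0
image of cos x: -cos x
image of sin x: -sin x
each image's coordinates form column j of the matrix

the matrix is [[0, 0, 0]; [0, -1, 0]; [0, 0, -1]] (rows listed top to bottom)


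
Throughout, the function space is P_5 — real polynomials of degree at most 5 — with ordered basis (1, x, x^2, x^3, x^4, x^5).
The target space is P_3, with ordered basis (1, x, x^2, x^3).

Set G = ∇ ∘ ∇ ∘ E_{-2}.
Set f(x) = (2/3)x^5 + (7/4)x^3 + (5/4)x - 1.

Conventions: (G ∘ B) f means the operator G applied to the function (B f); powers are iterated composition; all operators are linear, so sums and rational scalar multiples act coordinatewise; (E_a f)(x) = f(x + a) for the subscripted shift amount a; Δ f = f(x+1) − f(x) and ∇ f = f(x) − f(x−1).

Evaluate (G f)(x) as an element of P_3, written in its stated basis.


the image equals g(x) = (40/3)x^3 - 120x^2 + (2263/6)x - 823/2

E_{-2} f = (2/3)x^5 - (20/3)x^4 + (341/12)x^3 - (383/6)x^2 + (907/12)x - 233/6
∇ E_{-2} f = (10/3)x^4 - (100/3)x^3 + (1583/12)x^2 - (2915/12)x + 1051/6
∇ ∇ E_{-2} f = (40/3)x^3 - 120x^2 + (2263/6)x - 823/2


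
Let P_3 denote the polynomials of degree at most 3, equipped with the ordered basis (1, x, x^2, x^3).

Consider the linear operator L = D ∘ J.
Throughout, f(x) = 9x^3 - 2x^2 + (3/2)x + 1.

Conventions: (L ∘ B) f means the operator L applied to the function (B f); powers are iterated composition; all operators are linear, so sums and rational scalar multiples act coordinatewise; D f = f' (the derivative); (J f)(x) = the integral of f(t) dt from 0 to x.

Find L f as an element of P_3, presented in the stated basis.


J f = (9/4)x^4 - (2/3)x^3 + (3/4)x^2 + x
D J f = 9x^3 - 2x^2 + (3/2)x + 1

the result is g(x) = 9x^3 - 2x^2 + (3/2)x + 1


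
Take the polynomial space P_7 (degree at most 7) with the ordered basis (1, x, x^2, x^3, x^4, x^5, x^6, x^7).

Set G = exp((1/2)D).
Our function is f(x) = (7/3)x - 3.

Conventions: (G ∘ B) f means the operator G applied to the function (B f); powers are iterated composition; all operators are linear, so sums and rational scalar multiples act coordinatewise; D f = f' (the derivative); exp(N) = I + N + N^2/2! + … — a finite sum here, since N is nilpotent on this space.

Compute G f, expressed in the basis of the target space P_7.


g(x) = (7/3)x - 11/6

order-1 term: 7/6
the series for exp((1/2)D) f terminates at order 1
exp((1/2)D) f = (7/3)x - 11/6


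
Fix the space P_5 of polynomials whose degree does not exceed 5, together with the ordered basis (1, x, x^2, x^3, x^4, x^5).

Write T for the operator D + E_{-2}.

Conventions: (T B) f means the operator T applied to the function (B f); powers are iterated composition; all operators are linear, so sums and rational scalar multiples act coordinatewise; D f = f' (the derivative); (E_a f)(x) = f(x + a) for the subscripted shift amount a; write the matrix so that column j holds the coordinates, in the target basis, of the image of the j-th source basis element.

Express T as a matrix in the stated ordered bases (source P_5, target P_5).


the matrix is [[1, -1, 4, -8, 16, -32]; [0, 1, -2, 12, -32, 80]; [0, 0, 1, -3, 24, -80]; [0, 0, 0, 1, -4, 40]; [0, 0, 0, 0, 1, -5]; [0, 0, 0, 0, 0, 1]] (rows listed top to bottom)

image of 1: 1
image of x: x - 1
image of x^2: x^2 - 2x + 4
image of x^3: x^3 - 3x^2 + 12x - 8
image of x^4: x^4 - 4x^3 + 24x^2 - 32x + 16
image of x^5: x^5 - 5x^4 + 40x^3 - 80x^2 + 80x - 32
each image's coordinates form column j of the matrix


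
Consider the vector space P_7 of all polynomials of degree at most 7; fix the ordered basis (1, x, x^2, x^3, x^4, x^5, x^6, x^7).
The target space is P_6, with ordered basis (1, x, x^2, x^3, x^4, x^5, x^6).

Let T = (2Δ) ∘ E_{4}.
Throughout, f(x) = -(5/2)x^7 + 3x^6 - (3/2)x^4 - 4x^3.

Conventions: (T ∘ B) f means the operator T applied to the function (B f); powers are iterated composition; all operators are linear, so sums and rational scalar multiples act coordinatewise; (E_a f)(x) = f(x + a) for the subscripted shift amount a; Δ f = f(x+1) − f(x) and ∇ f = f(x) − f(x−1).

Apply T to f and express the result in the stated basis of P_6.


E_{4} f = -(5/2)x^7 - 67x^6 - 768x^5 - (9763/2)x^4 - 18588x^3 - 42432x^2 - 53824x - 29312
Δ E_{4} f = -(35/2)x^6 - (909/2)x^5 - (9865/2)x^4 - (57267/2)x^3 - (187581/2)x^2 - (328827/2)x - 120563
(2Δ) E_{4} f = -35x^6 - 909x^5 - 9865x^4 - 57267x^3 - 187581x^2 - 328827x - 241126

g(x) = -35x^6 - 909x^5 - 9865x^4 - 57267x^3 - 187581x^2 - 328827x - 241126


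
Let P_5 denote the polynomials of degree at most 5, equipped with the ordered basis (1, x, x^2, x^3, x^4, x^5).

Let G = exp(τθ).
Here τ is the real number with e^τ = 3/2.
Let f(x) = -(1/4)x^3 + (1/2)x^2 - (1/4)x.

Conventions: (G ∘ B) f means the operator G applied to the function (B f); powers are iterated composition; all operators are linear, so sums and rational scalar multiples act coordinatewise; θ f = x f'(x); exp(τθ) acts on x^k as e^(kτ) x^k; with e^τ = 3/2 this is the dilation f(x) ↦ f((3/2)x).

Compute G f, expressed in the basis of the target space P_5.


g(x) = -(27/32)x^3 + (9/8)x^2 - (3/8)x

exp(τθ) x^k = e^(kτ) x^k; with e^τ = 3/2 this sends x^k to (3/2)^k x^k
x ↦ 3/2 x
x^2 ↦ 9/4 x^2
x^3 ↦ 27/8 x^3
applying this coordinatewise to f: exp(τθ) f = -(27/32)x^3 + (9/8)x^2 - (3/8)x


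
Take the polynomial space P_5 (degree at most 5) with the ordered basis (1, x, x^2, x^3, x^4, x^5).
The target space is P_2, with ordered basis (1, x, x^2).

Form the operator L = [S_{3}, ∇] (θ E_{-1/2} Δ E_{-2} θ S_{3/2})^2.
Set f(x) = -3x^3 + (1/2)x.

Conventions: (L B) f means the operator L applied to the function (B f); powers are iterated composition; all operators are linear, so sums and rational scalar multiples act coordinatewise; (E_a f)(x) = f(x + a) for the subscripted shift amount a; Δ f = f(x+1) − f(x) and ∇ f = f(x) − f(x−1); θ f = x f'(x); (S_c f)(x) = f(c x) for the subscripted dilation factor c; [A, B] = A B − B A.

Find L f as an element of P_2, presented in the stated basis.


S_{3/2} f = -(81/8)x^3 + (3/4)x
θ S_{3/2} f = -(243/8)x^3 + (3/4)x
E_{-2} θ S_{3/2} f = -(243/8)x^3 + (729/4)x^2 - (1455/4)x + 483/2
Δ (E_{-2} θ S_{3/2}) f = -(729/8)x^2 + (2187/8)x - 1695/8
E_{-1/2} Δ (E_{-2} θ S_{3/2}) f = -(729/8)x^2 + (729/2)x - 11883/32
θ E_{-1/2} Δ (E_{-2} θ S_{3/2}) f = -(729/4)x^2 + (729/2)x
S_{3/2} (θ E_{-1/2} Δ E_{-2} θ S_{3/2}) f = -(6561/16)x^2 + (2187/4)x
θ S_{3/2} (θ E_{-1/2} Δ E_{-2} θ S_{3/2}) f = -(6561/8)x^2 + (2187/4)x
E_{-2} θ S_{3/2} (θ E_{-1/2} Δ E_{-2} θ S_{3/2}) f = -(6561/8)x^2 + (15309/4)x - 4374
Δ (E_{-2} θ S_{3/2}) (θ E_{-1/2} Δ E_{-2} θ S_{3/2}) f = -(6561/4)x + 24057/8
E_{-1/2} Δ (E_{-2} θ S_{3/2}) (θ E_{-1/2} Δ E_{-2} θ S_{3/2}) f = -(6561/4)x + 15309/4
θ E_{-1/2} Δ (E_{-2} θ S_{3/2}) (θ E_{-1/2} Δ E_{-2} θ S_{3/2}) f = -(6561/4)x
∇ (θ E_{-1/2} Δ E_{-2} θ S_{3/2})^2 f = -6561/4
S_{3} ∇ (θ E_{-1/2} Δ E_{-2} θ S_{3/2})^2 f = -6561/4
S_{3} (θ E_{-1/2} Δ E_{-2} θ S_{3/2})^2 f = -(19683/4)x
∇ S_{3} (θ E_{-1/2} Δ E_{-2} θ S_{3/2})^2 f = -19683/4
[S_{3}, ∇] (θ E_{-1/2} Δ E_{-2} θ S_{3/2})^2 f = 6561/2

the image equals g(x) = 6561/2


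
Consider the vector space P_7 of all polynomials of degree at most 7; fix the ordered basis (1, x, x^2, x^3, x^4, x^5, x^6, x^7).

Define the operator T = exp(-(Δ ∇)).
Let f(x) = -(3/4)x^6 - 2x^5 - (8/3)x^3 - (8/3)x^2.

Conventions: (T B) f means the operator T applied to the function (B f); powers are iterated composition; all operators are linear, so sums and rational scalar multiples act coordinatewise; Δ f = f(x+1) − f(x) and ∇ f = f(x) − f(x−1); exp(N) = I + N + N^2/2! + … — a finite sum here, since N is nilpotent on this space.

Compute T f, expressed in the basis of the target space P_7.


order-1 term: (45/2)x^4 + 40x^3 + (45/2)x^2 + 36x + 41/6
order-2 term: -135x^2 - 120x - 45
order-3 term: 90
the series for exp(-(Δ ∇)) f terminates at order 3
exp(-(Δ ∇)) f = -(3/4)x^6 - 2x^5 + (45/2)x^4 + (112/3)x^3 - (691/6)x^2 - 84x + 311/6

the result is g(x) = -(3/4)x^6 - 2x^5 + (45/2)x^4 + (112/3)x^3 - (691/6)x^2 - 84x + 311/6


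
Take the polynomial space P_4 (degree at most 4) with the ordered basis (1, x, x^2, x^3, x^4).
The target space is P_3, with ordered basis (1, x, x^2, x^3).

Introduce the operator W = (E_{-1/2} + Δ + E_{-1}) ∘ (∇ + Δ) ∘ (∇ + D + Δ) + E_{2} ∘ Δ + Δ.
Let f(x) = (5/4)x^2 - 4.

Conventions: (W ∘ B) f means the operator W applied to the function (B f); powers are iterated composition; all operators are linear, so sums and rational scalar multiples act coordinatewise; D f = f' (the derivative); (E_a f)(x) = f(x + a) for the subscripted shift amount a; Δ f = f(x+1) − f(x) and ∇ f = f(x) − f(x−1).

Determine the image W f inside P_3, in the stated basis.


∇ f = (5/2)x - 5/4
D f = (5/2)x
Δ f = (5/2)x + 5/4
(∇ + D + Δ) f = (15/2)x
∇ (∇ + D + Δ) f = 15/2
Δ (∇ + D + Δ) f = 15/2
(∇ + Δ) (∇ + D + Δ) f = 15
E_{-1/2} (∇ + Δ) (∇ + D + Δ) f = 15
Δ (∇ + Δ) (∇ + D + Δ) f = 0
E_{-1} (∇ + Δ) (∇ + D + Δ) f = 15
(E_{-1/2} + Δ + E_{-1}) (∇ + Δ) (∇ + D + Δ) f = 30
Δ f = (5/2)x + 5/4
E_{2} Δ f = (5/2)x + 25/4
Δ f = (5/2)x + 5/4
((E_{-1/2} + Δ + E_{-1}) ∘ (∇ + Δ) ∘ (∇ + D + Δ) + E_{2} ∘ Δ + Δ) f = 5x + 75/2

g(x) = 5x + 75/2


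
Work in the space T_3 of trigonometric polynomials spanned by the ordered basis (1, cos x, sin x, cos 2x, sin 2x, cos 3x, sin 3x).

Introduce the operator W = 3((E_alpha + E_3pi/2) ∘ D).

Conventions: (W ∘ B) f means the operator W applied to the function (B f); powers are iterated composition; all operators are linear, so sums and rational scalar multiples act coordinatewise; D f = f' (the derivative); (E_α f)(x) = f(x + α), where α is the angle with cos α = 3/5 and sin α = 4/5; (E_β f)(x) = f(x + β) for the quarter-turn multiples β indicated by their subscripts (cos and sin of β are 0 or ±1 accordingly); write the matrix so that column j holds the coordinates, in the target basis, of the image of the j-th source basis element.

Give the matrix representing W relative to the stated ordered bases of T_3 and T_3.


the matrix is [[0, 0, 0, 0, 0, 0, 0]; [0, 3/5, 9/5, 0, 0, 0, 0]; [0, -9/5, 3/5, 0, 0, 0, 0]; [0, 0, 0, -144/25, -192/25, 0, 0]; [0, 0, 0, 192/25, -144/25, 0, 0]; [0, 0, 0, 0, 0, -1521/125, -1053/125]; [0, 0, 0, 0, 0, 1053/125, -1521/125]] (rows listed top to bottom)

image of 1: 0
image of cos x: (3/5)cos x - (9/5)sin x
image of sin x: (9/5)cos x + (3/5)sin x
image of cos 2x: -(144/25)cos 2x + (192/25)sin 2x
image of sin 2x: -(192/25)cos 2x - (144/25)sin 2x
image of cos 3x: -(1521/125)cos 3x + (1053/125)sin 3x
image of sin 3x: -(1053/125)cos 3x - (1521/125)sin 3x
each image's coordinates form column j of the matrix


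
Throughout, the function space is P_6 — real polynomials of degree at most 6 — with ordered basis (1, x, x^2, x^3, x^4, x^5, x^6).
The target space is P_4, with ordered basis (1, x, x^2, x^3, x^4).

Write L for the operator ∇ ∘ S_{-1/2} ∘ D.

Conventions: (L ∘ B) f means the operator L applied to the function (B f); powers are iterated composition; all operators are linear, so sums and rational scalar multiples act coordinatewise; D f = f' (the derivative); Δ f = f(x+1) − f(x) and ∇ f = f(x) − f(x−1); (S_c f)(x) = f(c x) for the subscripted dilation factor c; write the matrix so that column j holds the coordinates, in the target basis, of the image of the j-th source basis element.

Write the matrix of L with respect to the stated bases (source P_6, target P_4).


the matrix is [[0, 0, -1, -3/4, -1/2, -5/16, -3/16]; [0, 0, 0, 3/2, 3/2, 5/4, 15/16]; [0, 0, 0, 0, -3/2, -15/8, -15/8]; [0, 0, 0, 0, 0, 5/4, 15/8]; [0, 0, 0, 0, 0, 0, -15/16]] (rows listed top to bottom)

image of 1: 0
image of x: 0
image of x^2: -1
image of x^3: (3/2)x - 3/4
image of x^4: -(3/2)x^2 + (3/2)x - 1/2
image of x^5: (5/4)x^3 - (15/8)x^2 + (5/4)x - 5/16
image of x^6: -(15/16)x^4 + (15/8)x^3 - (15/8)x^2 + (15/16)x - 3/16
each image's coordinates form column j of the matrix


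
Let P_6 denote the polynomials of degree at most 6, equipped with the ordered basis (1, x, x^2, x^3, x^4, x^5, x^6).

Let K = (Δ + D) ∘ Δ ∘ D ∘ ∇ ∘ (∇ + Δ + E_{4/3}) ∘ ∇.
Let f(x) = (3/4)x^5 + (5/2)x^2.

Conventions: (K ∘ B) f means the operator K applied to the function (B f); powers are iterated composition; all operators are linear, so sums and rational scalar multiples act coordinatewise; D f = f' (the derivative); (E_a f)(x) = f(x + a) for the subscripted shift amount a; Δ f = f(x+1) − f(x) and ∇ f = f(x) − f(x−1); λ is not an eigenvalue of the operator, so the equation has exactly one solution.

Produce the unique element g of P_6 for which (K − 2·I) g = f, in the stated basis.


the result is g(x) = -(3/8)x^5 - (5/4)x^2 - 45

write g with unknown coordinates in the stated basis and equate coefficients in (K − 2·I) g = f
solving from the highest basis element down gives g = -(3/8)x^5 - (5/4)x^2 - 45
check: K g = -90
so K g − 2·g = (3/4)x^5 + (5/2)x^2 = f ✓


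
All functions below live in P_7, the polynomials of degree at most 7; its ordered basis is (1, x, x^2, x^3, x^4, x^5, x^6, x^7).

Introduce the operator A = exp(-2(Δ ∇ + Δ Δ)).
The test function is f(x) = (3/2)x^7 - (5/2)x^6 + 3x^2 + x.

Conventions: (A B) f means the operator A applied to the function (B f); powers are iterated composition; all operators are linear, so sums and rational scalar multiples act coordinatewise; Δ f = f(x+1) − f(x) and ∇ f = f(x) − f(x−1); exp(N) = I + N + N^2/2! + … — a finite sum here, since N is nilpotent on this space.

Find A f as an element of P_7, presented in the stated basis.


order-1 term: -252x^5 - 330x^4 - 1080x^3 - 690x^2 - 444x - 82
order-2 term: 10080x^3 + 23040x^2 + 41040x + 22080
order-3 term: -80640x - 101760
the series for exp(-2(Δ ∇ + Δ Δ)) f terminates at order 3
exp(-2(Δ ∇ + Δ Δ)) f = (3/2)x^7 - (5/2)x^6 - 252x^5 - 330x^4 + 9000x^3 + 22353x^2 - 40043x - 79762

the result is g(x) = (3/2)x^7 - (5/2)x^6 - 252x^5 - 330x^4 + 9000x^3 + 22353x^2 - 40043x - 79762


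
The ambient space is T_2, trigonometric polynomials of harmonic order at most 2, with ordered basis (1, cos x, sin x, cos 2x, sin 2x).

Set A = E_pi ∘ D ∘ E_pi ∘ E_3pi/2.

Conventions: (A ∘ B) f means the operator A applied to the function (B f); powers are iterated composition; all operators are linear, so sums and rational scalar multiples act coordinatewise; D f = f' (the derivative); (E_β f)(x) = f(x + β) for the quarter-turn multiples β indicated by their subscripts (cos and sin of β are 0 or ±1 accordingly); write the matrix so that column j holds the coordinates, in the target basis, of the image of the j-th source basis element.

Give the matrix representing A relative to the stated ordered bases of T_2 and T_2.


image of 1: 0
image of cos x: cos x
image of sin x: sin x
image of cos 2x: 2sin 2x
image of sin 2x: -2cos 2x
each image's coordinates form column j of the matrix

the matrix is [[0, 0, 0, 0, 0]; [0, 1, 0, 0, 0]; [0, 0, 1, 0, 0]; [0, 0, 0, 0, -2]; [0, 0, 0, 2, 0]] (rows listed top to bottom)


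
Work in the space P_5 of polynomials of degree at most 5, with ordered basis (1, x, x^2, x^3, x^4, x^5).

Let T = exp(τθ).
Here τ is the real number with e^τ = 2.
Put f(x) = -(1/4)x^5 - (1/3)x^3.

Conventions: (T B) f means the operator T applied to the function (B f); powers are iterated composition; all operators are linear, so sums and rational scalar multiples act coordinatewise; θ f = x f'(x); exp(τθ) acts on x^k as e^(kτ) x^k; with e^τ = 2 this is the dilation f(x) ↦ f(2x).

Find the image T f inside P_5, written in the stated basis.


exp(τθ) x^k = e^(kτ) x^k; with e^τ = 2 this sends x^k to 2^k x^k
x^3 ↦ 8 x^3
x^5 ↦ 32 x^5
applying this coordinatewise to f: exp(τθ) f = -8x^5 - (8/3)x^3

g(x) = -8x^5 - (8/3)x^3


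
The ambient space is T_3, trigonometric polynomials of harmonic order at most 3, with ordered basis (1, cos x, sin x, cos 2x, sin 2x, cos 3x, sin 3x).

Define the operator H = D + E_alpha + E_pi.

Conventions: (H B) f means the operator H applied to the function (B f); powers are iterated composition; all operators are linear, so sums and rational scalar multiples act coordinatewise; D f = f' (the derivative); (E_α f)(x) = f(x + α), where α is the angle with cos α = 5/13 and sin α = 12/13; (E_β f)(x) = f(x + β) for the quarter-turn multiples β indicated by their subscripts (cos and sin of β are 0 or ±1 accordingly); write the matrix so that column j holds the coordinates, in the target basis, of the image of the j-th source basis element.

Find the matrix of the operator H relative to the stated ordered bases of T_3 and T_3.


image of 1: 2
image of cos x: -(8/13)cos x - (25/13)sin x
image of sin x: (25/13)cos x - (8/13)sin x
image of cos 2x: (50/169)cos 2x - (458/169)sin 2x
image of sin 2x: (458/169)cos 2x + (50/169)sin 2x
image of cos 3x: -(4232/2197)cos 3x - (5763/2197)sin 3x
image of sin 3x: (5763/2197)cos 3x - (4232/2197)sin 3x
each image's coordinates form column j of the matrix

the matrix is [[2, 0, 0, 0, 0, 0, 0]; [0, -8/13, 25/13, 0, 0, 0, 0]; [0, -25/13, -8/13, 0, 0, 0, 0]; [0, 0, 0, 50/169, 458/169, 0, 0]; [0, 0, 0, -458/169, 50/169, 0, 0]; [0, 0, 0, 0, 0, -4232/2197, 5763/2197]; [0, 0, 0, 0, 0, -5763/2197, -4232/2197]] (rows listed top to bottom)


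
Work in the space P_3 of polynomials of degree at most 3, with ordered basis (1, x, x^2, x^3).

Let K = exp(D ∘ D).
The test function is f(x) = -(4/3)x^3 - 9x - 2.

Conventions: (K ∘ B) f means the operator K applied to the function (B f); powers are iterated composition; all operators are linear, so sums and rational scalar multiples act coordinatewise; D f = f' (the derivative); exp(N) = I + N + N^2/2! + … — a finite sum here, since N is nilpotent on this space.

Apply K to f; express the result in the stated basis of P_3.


order-1 term: -8x
the series for exp(D ∘ D) f terminates at order 1
exp(D ∘ D) f = -(4/3)x^3 - 17x - 2

the result is g(x) = -(4/3)x^3 - 17x - 2


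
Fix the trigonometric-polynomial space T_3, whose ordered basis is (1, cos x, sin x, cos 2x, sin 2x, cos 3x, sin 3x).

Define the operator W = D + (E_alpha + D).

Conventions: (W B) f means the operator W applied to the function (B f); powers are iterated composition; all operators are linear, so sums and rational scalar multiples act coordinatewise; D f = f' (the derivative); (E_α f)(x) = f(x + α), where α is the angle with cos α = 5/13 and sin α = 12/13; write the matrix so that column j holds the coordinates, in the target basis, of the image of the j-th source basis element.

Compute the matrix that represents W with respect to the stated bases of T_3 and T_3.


image of 1: 1
image of cos x: (5/13)cos x - (38/13)sin x
image of sin x: (38/13)cos x + (5/13)sin x
image of cos 2x: -(119/169)cos 2x - (796/169)sin 2x
image of sin 2x: (796/169)cos 2x - (119/169)sin 2x
image of cos 3x: -(2035/2197)cos 3x - (12354/2197)sin 3x
image of sin 3x: (12354/2197)cos 3x - (2035/2197)sin 3x
each image's coordinates form column j of the matrix

the matrix is [[1, 0, 0, 0, 0, 0, 0]; [0, 5/13, 38/13, 0, 0, 0, 0]; [0, -38/13, 5/13, 0, 0, 0, 0]; [0, 0, 0, -119/169, 796/169, 0, 0]; [0, 0, 0, -796/169, -119/169, 0, 0]; [0, 0, 0, 0, 0, -2035/2197, 12354/2197]; [0, 0, 0, 0, 0, -12354/2197, -2035/2197]] (rows listed top to bottom)


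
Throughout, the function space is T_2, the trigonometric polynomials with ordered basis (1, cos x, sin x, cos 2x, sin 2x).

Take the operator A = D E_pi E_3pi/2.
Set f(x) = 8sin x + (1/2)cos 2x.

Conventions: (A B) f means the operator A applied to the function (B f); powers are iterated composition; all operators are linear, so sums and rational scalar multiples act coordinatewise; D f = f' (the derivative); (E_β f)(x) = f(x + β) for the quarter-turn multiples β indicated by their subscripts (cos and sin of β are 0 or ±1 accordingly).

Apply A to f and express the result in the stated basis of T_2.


E_3pi/2 f = -8cos x - (1/2)cos 2x
E_pi E_3pi/2 f = 8cos x - (1/2)cos 2x
D E_pi E_3pi/2 f = -8sin x + sin 2x

the image equals g(x) = -8sin x + sin 2x


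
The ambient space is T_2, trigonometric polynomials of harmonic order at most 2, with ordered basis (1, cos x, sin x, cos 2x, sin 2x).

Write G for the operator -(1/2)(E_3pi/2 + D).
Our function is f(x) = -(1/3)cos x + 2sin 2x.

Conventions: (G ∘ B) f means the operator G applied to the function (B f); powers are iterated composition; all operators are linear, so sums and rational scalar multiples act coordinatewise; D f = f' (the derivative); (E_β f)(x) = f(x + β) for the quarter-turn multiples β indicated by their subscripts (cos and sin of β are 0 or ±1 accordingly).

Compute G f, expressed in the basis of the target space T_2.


the result is g(x) = -2cos 2x + sin 2x

E_3pi/2 f = -(1/3)sin x - 2sin 2x
D f = (1/3)sin x + 4cos 2x
(E_3pi/2 + D) f = 4cos 2x - 2sin 2x
(-(1/2)(E_3pi/2 + D)) f = -2cos 2x + sin 2x


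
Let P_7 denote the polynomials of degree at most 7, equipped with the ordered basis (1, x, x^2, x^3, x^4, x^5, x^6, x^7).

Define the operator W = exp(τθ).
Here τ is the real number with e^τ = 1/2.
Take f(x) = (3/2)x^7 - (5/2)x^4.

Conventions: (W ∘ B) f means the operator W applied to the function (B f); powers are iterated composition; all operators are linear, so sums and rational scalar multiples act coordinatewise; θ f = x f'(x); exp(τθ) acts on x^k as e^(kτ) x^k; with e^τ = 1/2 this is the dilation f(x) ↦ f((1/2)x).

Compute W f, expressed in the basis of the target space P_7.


exp(τθ) x^k = e^(kτ) x^k; with e^τ = 1/2 this sends x^k to (1/2)^k x^k
x^4 ↦ 1/16 x^4
x^7 ↦ 1/128 x^7
applying this coordinatewise to f: exp(τθ) f = (3/256)x^7 - (5/32)x^4

the image equals g(x) = (3/256)x^7 - (5/32)x^4


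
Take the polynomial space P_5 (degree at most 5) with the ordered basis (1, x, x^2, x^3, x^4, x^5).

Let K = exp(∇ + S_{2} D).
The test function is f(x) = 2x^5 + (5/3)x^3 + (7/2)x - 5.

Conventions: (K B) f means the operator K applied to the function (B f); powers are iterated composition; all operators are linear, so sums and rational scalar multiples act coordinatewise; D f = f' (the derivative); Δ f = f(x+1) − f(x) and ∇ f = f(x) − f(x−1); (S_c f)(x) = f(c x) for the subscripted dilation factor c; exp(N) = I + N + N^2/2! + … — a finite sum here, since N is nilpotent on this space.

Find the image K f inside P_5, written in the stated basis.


order-1 term: 170x^4 - 20x^3 + 45x^2 - 15x + 32/3
order-2 term: 3060x^3 - 660x^2 + 505x - 265/2
order-3 term: 15300x^2 - 4380x + 4730/3
order-4 term: 22950x - 6015
order-5 term: 9180
the series for exp(∇ + S_{2} D) f terminates at order 5
exp(∇ + S_{2} D) f = 2x^5 + 170x^4 + (9125/3)x^3 + 14685x^2 + (38127/2)x + 27689/6

the image equals g(x) = 2x^5 + 170x^4 + (9125/3)x^3 + 14685x^2 + (38127/2)x + 27689/6


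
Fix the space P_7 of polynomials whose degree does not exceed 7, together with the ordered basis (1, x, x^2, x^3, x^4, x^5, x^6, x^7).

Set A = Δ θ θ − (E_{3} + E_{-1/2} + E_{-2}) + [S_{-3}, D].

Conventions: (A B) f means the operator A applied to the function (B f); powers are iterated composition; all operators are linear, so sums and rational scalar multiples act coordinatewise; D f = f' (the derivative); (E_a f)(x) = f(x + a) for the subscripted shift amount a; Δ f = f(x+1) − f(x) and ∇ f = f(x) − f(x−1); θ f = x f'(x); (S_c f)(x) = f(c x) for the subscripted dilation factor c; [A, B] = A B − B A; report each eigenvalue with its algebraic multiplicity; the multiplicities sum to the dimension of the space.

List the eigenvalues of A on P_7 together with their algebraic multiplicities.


image of 1: -3
image of x: -3x + 9/2
image of x^2: -3x^2 - 17x - 37/4
image of x^3: -3x^3 + (267/2)x^2 - (51/4)x - 79/8
image of x^4: -3x^4 - 370x^3 + (33/2)x^2 - (23/2)x - 1297/16
image of x^5: -3x^5 + (3485/2)x^4 + (235/2)x^3 + (245/4)x^2 - (5765/16)x - 5951/32
image of x^6: -3x^6 - 5619x^5 + (1365/4)x^4 + (685/2)x^3 - (14655/16)x^2 - (16797/16)x - 48449/64
image of x^7: -3x^7 + (41503/2)x^6 + (3003/4)x^5 + (8435/8)x^4 - (26915/16)x^3 - (108843/32)x^2 - (333319/64)x - 257279/128
the matrix is upper triangular; its diagonal is (-3, -3, -3, -3, -3, -3, -3, -3)
for a triangular matrix the eigenvalues are the diagonal entries, with algebraic multiplicity their repetition count

λ = -3 (multiplicity 8)


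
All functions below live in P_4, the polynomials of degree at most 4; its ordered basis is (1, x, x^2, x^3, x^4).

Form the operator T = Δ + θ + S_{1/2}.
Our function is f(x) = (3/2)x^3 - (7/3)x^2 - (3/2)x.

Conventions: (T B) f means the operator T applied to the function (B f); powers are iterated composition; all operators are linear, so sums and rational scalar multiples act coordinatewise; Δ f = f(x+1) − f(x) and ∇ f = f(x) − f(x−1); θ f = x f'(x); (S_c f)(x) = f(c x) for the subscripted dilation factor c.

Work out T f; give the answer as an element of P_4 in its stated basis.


g(x) = (75/16)x^3 - (3/4)x^2 - (29/12)x - 7/3

Δ f = (9/2)x^2 - (1/6)x - 7/3
θ f = (9/2)x^3 - (14/3)x^2 - (3/2)x
S_{1/2} f = (3/16)x^3 - (7/12)x^2 - (3/4)x
(Δ + θ + S_{1/2}) f = (75/16)x^3 - (3/4)x^2 - (29/12)x - 7/3


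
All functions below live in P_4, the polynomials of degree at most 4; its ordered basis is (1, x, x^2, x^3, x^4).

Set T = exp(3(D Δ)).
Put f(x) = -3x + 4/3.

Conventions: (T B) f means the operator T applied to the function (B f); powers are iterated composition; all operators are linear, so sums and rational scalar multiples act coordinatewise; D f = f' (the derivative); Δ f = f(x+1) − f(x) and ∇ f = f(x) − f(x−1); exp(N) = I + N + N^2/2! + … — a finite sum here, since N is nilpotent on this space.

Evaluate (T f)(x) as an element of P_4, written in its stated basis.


the series for exp(3(D Δ)) f terminates at order 0
exp(3(D Δ)) f = -3x + 4/3

the result is g(x) = -3x + 4/3


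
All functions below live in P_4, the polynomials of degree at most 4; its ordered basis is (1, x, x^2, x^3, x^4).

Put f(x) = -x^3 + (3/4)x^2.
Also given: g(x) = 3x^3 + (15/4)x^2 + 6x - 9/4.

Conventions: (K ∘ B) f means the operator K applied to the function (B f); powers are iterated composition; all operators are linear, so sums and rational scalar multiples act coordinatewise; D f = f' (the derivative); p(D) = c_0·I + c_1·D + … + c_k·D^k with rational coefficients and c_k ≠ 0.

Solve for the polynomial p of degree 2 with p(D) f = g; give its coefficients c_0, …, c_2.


p(D) = -3·I − 2·D − (3/2)·D^2, i.e. c_0 = -3, c_1 = -2, c_2 = -3/2

D^0 f = -x^3 + (3/4)x^2
D^1 f = -3x^2 + (3/2)x
D^2 f = -6x + 3/2
matching coefficients of g against c_0 f + c_1 Df + … from the top degree down determines the c_i
solution: c_0 = -3, c_1 = -2, c_2 = -3/2


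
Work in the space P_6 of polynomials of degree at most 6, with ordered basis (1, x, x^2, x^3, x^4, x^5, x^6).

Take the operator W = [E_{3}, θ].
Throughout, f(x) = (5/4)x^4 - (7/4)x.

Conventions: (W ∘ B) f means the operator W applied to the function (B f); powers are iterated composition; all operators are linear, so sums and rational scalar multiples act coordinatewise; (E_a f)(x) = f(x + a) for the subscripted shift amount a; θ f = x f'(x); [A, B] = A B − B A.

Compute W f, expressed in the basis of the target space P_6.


θ f = 5x^4 - (7/4)x
E_{3} θ f = 5x^4 + 60x^3 + 270x^2 + (2153/4)x + 1599/4
E_{3} f = (5/4)x^4 + 15x^3 + (135/2)x^2 + (533/4)x + 96
θ E_{3} f = 5x^4 + 45x^3 + 135x^2 + (533/4)x
[E_{3}, θ] f = 15x^3 + 135x^2 + 405x + 1599/4

the image equals g(x) = 15x^3 + 135x^2 + 405x + 1599/4


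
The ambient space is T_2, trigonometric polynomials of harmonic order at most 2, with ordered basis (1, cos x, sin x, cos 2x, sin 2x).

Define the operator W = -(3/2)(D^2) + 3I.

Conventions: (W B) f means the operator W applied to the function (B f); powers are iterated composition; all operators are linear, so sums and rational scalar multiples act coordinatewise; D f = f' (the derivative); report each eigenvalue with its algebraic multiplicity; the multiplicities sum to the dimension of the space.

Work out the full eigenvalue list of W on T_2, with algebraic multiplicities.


image of 1: 3
image of cos x: (9/2)cos x
image of sin x: (9/2)sin x
image of cos 2x: 9cos 2x
image of sin 2x: 9sin 2x
the matrix is diagonal; its diagonal is (3, 9/2, 9/2, 9, 9)
for a triangular matrix the eigenvalues are the diagonal entries, with algebraic multiplicity their repetition count

λ = 3 (multiplicity 1), λ = 9/2 (multiplicity 2), λ = 9 (multiplicity 2)


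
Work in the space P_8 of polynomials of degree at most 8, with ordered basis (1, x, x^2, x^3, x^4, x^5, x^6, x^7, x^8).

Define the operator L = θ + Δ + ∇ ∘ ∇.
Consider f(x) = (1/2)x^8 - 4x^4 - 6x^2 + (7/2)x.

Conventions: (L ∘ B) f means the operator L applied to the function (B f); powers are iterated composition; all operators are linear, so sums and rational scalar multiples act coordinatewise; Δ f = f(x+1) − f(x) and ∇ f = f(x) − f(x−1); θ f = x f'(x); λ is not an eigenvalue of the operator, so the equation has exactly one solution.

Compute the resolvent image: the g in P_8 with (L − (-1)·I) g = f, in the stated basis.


write g with unknown coordinates in the stated basis and equate coefficients in (L − (-1)·I) g = f
solving from the highest basis element down gives g = (1/18)x^8 - (1/18)x^7 - (11/18)x^6 + (409/108)x^5 - (6857/540)x^4 - (613/540)x^3 + (45467/324)x^2 - (336641/810)x + 124183/405
check: L g = (4/9)x^8 + (1/18)x^7 + (11/18)x^6 - (409/108)x^5 + (4697/540)x^4 + (613/540)x^3 - (47411/324)x^2 + (169738/405)x - 124183/405
so L g − (-1)·g = (1/2)x^8 - 4x^4 - 6x^2 + (7/2)x = f ✓

the result is g(x) = (1/18)x^8 - (1/18)x^7 - (11/18)x^6 + (409/108)x^5 - (6857/540)x^4 - (613/540)x^3 + (45467/324)x^2 - (336641/810)x + 124183/405
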